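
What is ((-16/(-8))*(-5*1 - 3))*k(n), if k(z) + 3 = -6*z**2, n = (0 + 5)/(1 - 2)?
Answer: 2448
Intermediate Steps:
n = -5 (n = 5/(-1) = 5*(-1) = -5)
k(z) = -3 - 6*z**2
((-16/(-8))*(-5*1 - 3))*k(n) = ((-16/(-8))*(-5*1 - 3))*(-3 - 6*(-5)**2) = ((-16*(-1/8))*(-5 - 3))*(-3 - 6*25) = (2*(-8))*(-3 - 150) = -16*(-153) = 2448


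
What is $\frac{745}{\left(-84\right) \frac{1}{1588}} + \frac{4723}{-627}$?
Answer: $- \frac{20615982}{1463} \approx -14092.0$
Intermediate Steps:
$\frac{745}{\left(-84\right) \frac{1}{1588}} + \frac{4723}{-627} = \frac{745}{\left(-84\right) \frac{1}{1588}} + 4723 \left(- \frac{1}{627}\right) = \frac{745}{- \frac{21}{397}} - \frac{4723}{627} = 745 \left(- \frac{397}{21}\right) - \frac{4723}{627} = - \frac{295765}{21} - \frac{4723}{627} = - \frac{20615982}{1463}$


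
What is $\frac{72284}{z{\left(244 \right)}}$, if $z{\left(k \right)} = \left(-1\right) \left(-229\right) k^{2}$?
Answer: $\frac{18071}{3408436} \approx 0.0053018$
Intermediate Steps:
$z{\left(k \right)} = 229 k^{2}$
$\frac{72284}{z{\left(244 \right)}} = \frac{72284}{229 \cdot 244^{2}} = \frac{72284}{229 \cdot 59536} = \frac{72284}{13633744} = 72284 \cdot \frac{1}{13633744} = \frac{18071}{3408436}$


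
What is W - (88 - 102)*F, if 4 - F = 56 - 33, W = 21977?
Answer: 21711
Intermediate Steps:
F = -19 (F = 4 - (56 - 33) = 4 - 1*23 = 4 - 23 = -19)
W - (88 - 102)*F = 21977 - (88 - 102)*(-19) = 21977 - (-14)*(-19) = 21977 - 1*266 = 21977 - 266 = 21711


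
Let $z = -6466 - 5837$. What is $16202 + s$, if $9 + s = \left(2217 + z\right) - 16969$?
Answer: $-10862$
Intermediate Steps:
$z = -12303$ ($z = -6466 - 5837 = -12303$)
$s = -27064$ ($s = -9 + \left(\left(2217 - 12303\right) - 16969\right) = -9 - 27055 = -27064$)
$16202 + s = 16202 - 27064 = -10862$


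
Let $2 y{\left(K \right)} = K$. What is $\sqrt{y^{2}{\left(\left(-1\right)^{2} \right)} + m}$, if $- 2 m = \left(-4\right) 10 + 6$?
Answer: $\frac{\sqrt{69}}{2} \approx 4.1533$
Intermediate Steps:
$y{\left(K \right)} = \frac{K}{2}$
$m = 17$ ($m = - \frac{\left(-4\right) 10 + 6}{2} = - \frac{-40 + 6}{2} = \left(- \frac{1}{2}\right) \left(-34\right) = 17$)
$\sqrt{y^{2}{\left(\left(-1\right)^{2} \right)} + m} = \sqrt{\left(\frac{\left(-1\right)^{2}}{2}\right)^{2} + 17} = \sqrt{\left(\frac{1}{2} \cdot 1\right)^{2} + 17} = \sqrt{\left(\frac{1}{2}\right)^{2} + 17} = \sqrt{\frac{1}{4} + 17} = \sqrt{\frac{69}{4}} = \frac{\sqrt{69}}{2}$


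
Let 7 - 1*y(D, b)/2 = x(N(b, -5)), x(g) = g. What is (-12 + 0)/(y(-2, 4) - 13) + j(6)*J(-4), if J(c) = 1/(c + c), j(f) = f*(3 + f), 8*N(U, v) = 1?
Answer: -91/4 ≈ -22.750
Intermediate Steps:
N(U, v) = ⅛ (N(U, v) = (⅛)*1 = ⅛)
y(D, b) = 55/4 (y(D, b) = 14 - 2*⅛ = 14 - ¼ = 55/4)
J(c) = 1/(2*c)
(-12 + 0)/(y(-2, 4) - 13) + j(6)*J(-4) = (-12 + 0)/(55/4 - 13) + (6*(3 + 6))*((½)/(-4)) = -12/¾ + (6*9)*((½)*(-¼)) = -12*4/3 + 54*(-⅛) = -16 - 27/4 = -91/4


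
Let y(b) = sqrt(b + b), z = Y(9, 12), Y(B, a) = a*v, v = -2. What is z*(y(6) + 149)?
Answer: -3576 - 48*sqrt(3) ≈ -3659.1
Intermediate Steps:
Y(B, a) = -2*a (Y(B, a) = a*(-2) = -2*a)
z = -24 (z = -2*12 = -24)
y(b) = sqrt(2)*sqrt(b) (y(b) = sqrt(2*b) = sqrt(2)*sqrt(b))
z*(y(6) + 149) = -24*(sqrt(2)*sqrt(6) + 149) = -24*(2*sqrt(3) + 149) = -24*(149 + 2*sqrt(3)) = -3576 - 48*sqrt(3)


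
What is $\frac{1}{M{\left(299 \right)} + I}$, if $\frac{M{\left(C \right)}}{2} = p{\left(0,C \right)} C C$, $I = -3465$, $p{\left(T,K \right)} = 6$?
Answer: $\frac{1}{1069347} \approx 9.3515 \cdot 10^{-7}$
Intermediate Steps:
$M{\left(C \right)} = 12 C^{2}$ ($M{\left(C \right)} = 2 \cdot 6 C C = 2 \cdot 6 C^{2} = 12 C^{2}$)
$\frac{1}{M{\left(299 \right)} + I} = \frac{1}{12 \cdot 299^{2} - 3465} = \frac{1}{12 \cdot 89401 - 3465} = \frac{1}{1072812 - 3465} = \frac{1}{1069347}$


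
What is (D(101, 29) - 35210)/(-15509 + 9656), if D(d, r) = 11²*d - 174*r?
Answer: 9345/1951 ≈ 4.7898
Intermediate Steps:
D(d, r) = -174*r + 121*d (D(d, r) = 121*d - 174*r = -174*r + 121*d)
(D(101, 29) - 35210)/(-15509 + 9656) = ((-174*29 + 121*101) - 35210)/(-15509 + 9656) = ((-5046 + 12221) - 35210)/(-5853) = (7175 - 35210)*(-1/5853) = -28035*(-1/5853) = 9345/1951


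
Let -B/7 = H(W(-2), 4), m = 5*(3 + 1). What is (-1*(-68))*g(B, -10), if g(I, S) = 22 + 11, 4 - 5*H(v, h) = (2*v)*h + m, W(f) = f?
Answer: 2244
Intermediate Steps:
m = 20 (m = 5*4 = 20)
H(v, h) = -16/5 - 2*h*v/5 (H(v, h) = ⅘ - ((2*v)*h + 20)/5 = ⅘ - (2*h*v + 20)/5 = ⅘ - (20 + 2*h*v)/5 = ⅘ + (-4 - 2*h*v/5) = -16/5 - 2*h*v/5)
B = 0 (B = -7*(-16/5 - ⅖*4*(-2)) = -7*(-16/5 + 16/5) = -7*0 = 0)
g(I, S) = 33
(-1*(-68))*g(B, -10) = -1*(-68)*33 = 68*33 = 2244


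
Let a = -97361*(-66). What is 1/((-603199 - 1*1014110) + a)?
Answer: 1/4808517 ≈ 2.0796e-7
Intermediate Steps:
a = 6425826
1/((-603199 - 1*1014110) + a) = 1/((-603199 - 1*1014110) + 6425826) = 1/((-603199 - 1014110) + 6425826) = 1/(-1617309 + 6425826) = 1/4808517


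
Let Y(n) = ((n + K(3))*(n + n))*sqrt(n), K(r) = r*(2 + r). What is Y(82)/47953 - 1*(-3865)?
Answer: 3865 + 15908*sqrt(82)/47953 ≈ 3868.0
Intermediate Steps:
Y(n) = 2*n**(3/2)*(15 + n) (Y(n) = ((n + 3*(2 + 3))*(n + n))*sqrt(n) = ((n + 3*5)*(2*n))*sqrt(n) = ((n + 15)*(2*n))*sqrt(n) = ((15 + n)*(2*n))*sqrt(n) = (2*n*(15 + n))*sqrt(n) = 2*n**(3/2)*(15 + n))
Y(82)/47953 - 1*(-3865) = (2*82**(3/2)*(15 + 82))/47953 - 1*(-3865) = (2*(82*sqrt(82))*97)*(1/47953) + 3865 = (15908*sqrt(82))*(1/47953) + 3865 = 15908*sqrt(82)/47953 + 3865 = 3865 + 15908*sqrt(82)/47953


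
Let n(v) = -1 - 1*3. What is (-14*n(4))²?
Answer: 3136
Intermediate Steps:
n(v) = -4 (n(v) = -1 - 3 = -4)
(-14*n(4))² = (-14*(-4))² = 56² = 3136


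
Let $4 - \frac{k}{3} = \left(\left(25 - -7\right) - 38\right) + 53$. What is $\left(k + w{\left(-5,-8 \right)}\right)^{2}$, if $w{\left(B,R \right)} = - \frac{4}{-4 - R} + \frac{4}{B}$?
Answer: $\frac{427716}{25} \approx 17109.0$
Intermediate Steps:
$k = -129$ ($k = 12 - 3 \left(\left(\left(25 - -7\right) - 38\right) + 53\right) = 12 - 3 \left(\left(\left(25 + 7\right) - 38\right) + 53\right) = 12 - 3 \left(\left(32 - 38\right) + 53\right) = 12 - 3 \left(-6 + 53\right) = 12 - 141 = -129$)
$\left(k + w{\left(-5,-8 \right)}\right)^{2} = \left(-129 + \frac{4 \left(4 - 5 - 8\right)}{\left(-5\right) \left(4 - 8\right)}\right)^{2} = \left(-129 + 4 \left(- \frac{1}{5}\right) \frac{1}{-4} \left(-9\right)\right)^{2} = \left(-129 + 4 \left(- \frac{1}{5}\right) \left(- \frac{1}{4}\right) \left(-9\right)\right)^{2} = \left(-129 - \frac{9}{5}\right)^{2} = \left(- \frac{654}{5}\right)^{2} = \frac{427716}{25}$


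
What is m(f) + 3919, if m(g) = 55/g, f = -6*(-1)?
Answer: 23569/6 ≈ 3928.2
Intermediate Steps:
f = 6
m(f) + 3919 = 55/6 + 3919 = 23569/6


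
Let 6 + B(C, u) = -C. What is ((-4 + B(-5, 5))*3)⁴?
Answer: 50625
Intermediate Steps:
B(C, u) = -6 - C
((-4 + B(-5, 5))*3)⁴ = ((-4 + (-6 - 1*(-5)))*3)⁴ = ((-4 + (-6 + 5))*3)⁴ = ((-4 - 1)*3)⁴ = (-5*3)⁴ = (-15)⁴ = 50625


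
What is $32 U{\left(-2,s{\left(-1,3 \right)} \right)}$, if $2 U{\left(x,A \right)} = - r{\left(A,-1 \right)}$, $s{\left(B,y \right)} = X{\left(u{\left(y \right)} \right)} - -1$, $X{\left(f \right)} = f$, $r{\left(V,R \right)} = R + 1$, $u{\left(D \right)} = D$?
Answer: $0$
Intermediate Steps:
$r{\left(V,R \right)} = 1 + R$
$s{\left(B,y \right)} = 1 + y$ ($s{\left(B,y \right)} = y - -1 = y + 1 = 1 + y$)
$U{\left(x,A \right)} = 0$ ($U{\left(x,A \right)} = \frac{\left(-1\right) \left(1 - 1\right)}{2} = \frac{\left(-1\right) 0}{2} = \frac{1}{2} \cdot 0 = 0$)
$32 U{\left(-2,s{\left(-1,3 \right)} \right)} = 32 \cdot 0 = 0$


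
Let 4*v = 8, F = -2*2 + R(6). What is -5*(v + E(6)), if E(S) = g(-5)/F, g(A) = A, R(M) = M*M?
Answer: -295/32 ≈ -9.2188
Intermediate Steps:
R(M) = M**2
F = 32 (F = -2*2 + 6**2 = -4 + 36 = 32)
v = 2 (v = (1/4)*8 = 2)
E(S) = -5/32
-5*(v + E(6)) = -5*(2 - 5/32) = -5*59/32 = -295/32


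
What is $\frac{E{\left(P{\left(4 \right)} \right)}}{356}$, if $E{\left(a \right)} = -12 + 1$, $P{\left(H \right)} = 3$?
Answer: $- \frac{11}{356} \approx -0.030899$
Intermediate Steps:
$E{\left(a \right)} = -11$
$\frac{E{\left(P{\left(4 \right)} \right)}}{356} = - \frac{11}{356}$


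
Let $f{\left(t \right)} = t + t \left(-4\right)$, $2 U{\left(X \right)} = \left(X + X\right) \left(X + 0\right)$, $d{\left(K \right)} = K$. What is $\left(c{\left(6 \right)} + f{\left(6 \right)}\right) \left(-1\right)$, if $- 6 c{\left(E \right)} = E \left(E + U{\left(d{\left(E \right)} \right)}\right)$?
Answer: $60$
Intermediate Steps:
$U{\left(X \right)} = X^{2}$ ($U{\left(X \right)} = \frac{\left(X + X\right) \left(X + 0\right)}{2} = \frac{2 X X}{2} = \frac{2 X^{2}}{2} = X^{2}$)
$f{\left(t \right)} = - 3 t$ ($f{\left(t \right)} = t - 4 t = - 3 t$)
$c{\left(E \right)} = - \frac{E \left(E + E^{2}\right)}{6}$
$\left(c{\left(6 \right)} + f{\left(6 \right)}\right) \left(-1\right) = \left(- \frac{6^{2} \left(1 + 6\right)}{6} - 18\right) \left(-1\right) = \left(\left(- \frac{1}{6}\right) 36 \cdot 7 - 18\right) \left(-1\right) = \left(-42 - 18\right) \left(-1\right) = \left(-60\right) \left(-1\right) = 60$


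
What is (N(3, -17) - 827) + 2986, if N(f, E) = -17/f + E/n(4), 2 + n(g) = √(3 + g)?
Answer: 2142 - 17*√7/3 ≈ 2127.0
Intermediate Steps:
n(g) = -2 + √(3 + g)
N(f, E) = -17/f + E/(-2 + √7) (N(f, E) = -17/f + E/(-2 + √(3 + 4)) = -17/f + E/(-2 + √7))
(N(3, -17) - 827) + 2986 = ((-34 + 17*√7 - 1*(-17)*3)/(3*(2 - √7)) - 827) + 2986 = ((-34 + 17*√7 + 51)/(3*(2 - √7)) - 827) + 2986 = ((17 + 17*√7)/(3*(2 - √7)) - 827) + 2986 = (-827 + (17 + 17*√7)/(3*(2 - √7))) + 2986 = 2159 + (17 + 17*√7)/(3*(2 - √7))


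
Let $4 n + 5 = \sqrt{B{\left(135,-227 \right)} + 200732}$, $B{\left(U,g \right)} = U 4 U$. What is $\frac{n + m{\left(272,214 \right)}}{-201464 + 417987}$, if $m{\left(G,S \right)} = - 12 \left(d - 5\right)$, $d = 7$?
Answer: $- \frac{101}{866092} + \frac{\sqrt{17102}}{216523} \approx 0.00048736$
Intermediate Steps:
$B{\left(U,g \right)} = 4 U^{2}$ ($B{\left(U,g \right)} = 4 U U = 4 U^{2}$)
$m{\left(G,S \right)} = -24$ ($m{\left(G,S \right)} = - 12 \left(7 - 5\right) = \left(-12\right) 2 = -24$)
$n = - \frac{5}{4} + \sqrt{17102}$ ($n = - \frac{5}{4} + \frac{\sqrt{4 \cdot 135^{2} + 200732}}{4} = - \frac{5}{4} + \frac{\sqrt{4 \cdot 18225 + 200732}}{4} = - \frac{5}{4} + \frac{\sqrt{72900 + 200732}}{4} = - \frac{5}{4} + \frac{\sqrt{273632}}{4} = - \frac{5}{4} + \frac{4 \sqrt{17102}}{4} = - \frac{5}{4} + \sqrt{17102} \approx 129.52$)
$\frac{n + m{\left(272,214 \right)}}{-201464 + 417987} = \frac{\left(- \frac{5}{4} + \sqrt{17102}\right) - 24}{-201464 + 417987} = \frac{- \frac{101}{4} + \sqrt{17102}}{216523} = \left(- \frac{101}{4} + \sqrt{17102}\right) \frac{1}{216523} = - \frac{101}{866092} + \frac{\sqrt{17102}}{216523}$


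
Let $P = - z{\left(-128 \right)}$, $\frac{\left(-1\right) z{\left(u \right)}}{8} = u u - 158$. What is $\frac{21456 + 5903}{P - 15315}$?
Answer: $\frac{27359}{114493} \approx 0.23896$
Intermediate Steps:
$z{\left(u \right)} = 1264 - 8 u^{2}$ ($z{\left(u \right)} = - 8 \left(u u - 158\right) = - 8 \left(u^{2} - 158\right) = - 8 \left(-158 + u^{2}\right) = 1264 - 8 u^{2}$)
$P = 129808$ ($P = - (1264 - 8 \left(-128\right)^{2}) = - (1264 - 131072) = \left(-1\right) \left(-129808\right) = 129808$)
$\frac{21456 + 5903}{P - 15315} = \frac{21456 + 5903}{129808 - 15315} = \frac{27359}{129808 - 15315} = \frac{27359}{114493}$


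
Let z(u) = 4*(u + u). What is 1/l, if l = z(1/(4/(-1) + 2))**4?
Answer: 1/256 ≈ 0.0039063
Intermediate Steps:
z(u) = 8*u (z(u) = 4*(2*u) = 8*u)
l = 256 (l = (8/(4/(-1) + 2))**4 = (8/(4*(-1) + 2))**4 = (8/(-4 + 2))**4 = (8/(-2))**4 = (8*(-1/2))**4 = (-4)**4 = 256)
1/l = 1/256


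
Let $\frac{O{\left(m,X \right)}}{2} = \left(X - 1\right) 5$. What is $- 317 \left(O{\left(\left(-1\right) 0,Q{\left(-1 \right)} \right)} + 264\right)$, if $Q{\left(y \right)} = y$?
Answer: $-77348$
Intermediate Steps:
$O{\left(m,X \right)} = -10 + 10 X$ ($O{\left(m,X \right)} = 2 \left(X - 1\right) 5 = 2 \left(-1 + X\right) 5 = 2 \left(-5 + 5 X\right) = -10 + 10 X$)
$- 317 \left(O{\left(\left(-1\right) 0,Q{\left(-1 \right)} \right)} + 264\right) = - 317 \left(\left(-10 + 10 \left(-1\right)\right) + 264\right) = - 317 \left(\left(-10 - 10\right) + 264\right) = - 317 \left(-20 + 264\right) = \left(-317\right) 244 = -77348$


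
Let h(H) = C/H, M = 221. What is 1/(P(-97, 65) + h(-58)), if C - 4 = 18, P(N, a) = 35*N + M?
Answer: -29/92057 ≈ -0.00031502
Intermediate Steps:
P(N, a) = 221 + 35*N (P(N, a) = 35*N + 221 = 221 + 35*N)
C = 22 (C = 4 + 18 = 22)
h(H) = 22/H
1/(P(-97, 65) + h(-58)) = 1/((221 + 35*(-97)) + 22/(-58)) = 1/((221 - 3395) + 22*(-1/58)) = 1/(-3174 - 11/29) = 1/(-92057/29) = -29/92057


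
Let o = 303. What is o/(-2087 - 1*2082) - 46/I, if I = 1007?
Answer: -496895/4198183 ≈ -0.11836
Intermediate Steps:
o/(-2087 - 1*2082) - 46/I = 303/(-2087 - 1*2082) - 46/1007 = 303/(-2087 - 2082) - 46*1/1007 = 303/(-4169) - 46/1007 = 303*(-1/4169) - 46/1007 = -303/4169 - 46/1007 = -496895/4198183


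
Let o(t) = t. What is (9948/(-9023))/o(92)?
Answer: -2487/207529 ≈ -0.011984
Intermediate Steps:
(9948/(-9023))/o(92) = (9948/(-9023))/92 = (9948*(-1/9023))*(1/92) = -9948/9023*1/92 = -2487/207529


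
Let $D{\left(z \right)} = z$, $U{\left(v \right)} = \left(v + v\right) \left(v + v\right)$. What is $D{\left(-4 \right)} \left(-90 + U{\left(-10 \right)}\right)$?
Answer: $-1240$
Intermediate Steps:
$U{\left(v \right)} = 4 v^{2}$ ($U{\left(v \right)} = 2 v 2 v = 4 v^{2}$)
$D{\left(-4 \right)} \left(-90 + U{\left(-10 \right)}\right) = - 4 \left(-90 + 4 \left(-10\right)^{2}\right) = - 4 \left(-90 + 4 \cdot 100\right) = - 4 \left(-90 + 400\right) = \left(-4\right) 310 = -1240$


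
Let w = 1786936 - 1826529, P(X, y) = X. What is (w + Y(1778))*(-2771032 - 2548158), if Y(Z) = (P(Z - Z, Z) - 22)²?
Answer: 208028201710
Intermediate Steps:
w = -39593
Y(Z) = 484 (Y(Z) = ((Z - Z) - 22)² = (0 - 22)² = (-22)² = 484)
(w + Y(1778))*(-2771032 - 2548158) = (-39593 + 484)*(-2771032 - 2548158) = -39109*(-5319190) = 208028201710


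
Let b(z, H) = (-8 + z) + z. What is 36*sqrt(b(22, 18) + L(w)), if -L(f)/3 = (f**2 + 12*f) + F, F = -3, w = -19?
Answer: 36*I*sqrt(354) ≈ 677.34*I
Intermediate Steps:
b(z, H) = -8 + 2*z
L(f) = 9 - 36*f - 3*f**2 (L(f) = -3*((f**2 + 12*f) - 3) = -3*(-3 + f**2 + 12*f) = 9 - 36*f - 3*f**2)
36*sqrt(b(22, 18) + L(w)) = 36*sqrt((-8 + 2*22) + (9 - 36*(-19) - 3*(-19)**2)) = 36*sqrt((-8 + 44) + (9 + 684 - 3*361)) = 36*sqrt(36 + (9 + 684 - 1083)) = 36*sqrt(36 - 390) = 36*sqrt(-354) = 36*(I*sqrt(354)) = 36*I*sqrt(354)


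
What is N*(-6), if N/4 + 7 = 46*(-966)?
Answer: 1066632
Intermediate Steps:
N = -177772 (N = -28 + 4*(46*(-966)) = -28 + 4*(-44436) = -28 - 177744 = -177772)
N*(-6) = -177772*(-6) = 1066632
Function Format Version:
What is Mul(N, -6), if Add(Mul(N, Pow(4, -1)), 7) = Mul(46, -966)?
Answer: 1066632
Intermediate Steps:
N = -177772 (N = Add(-28, Mul(4, Mul(46, -966))) = Add(-28, Mul(4, -44436)) = Add(-28, -177744) = -177772)
Mul(N, -6) = Mul(-177772, -6) = 1066632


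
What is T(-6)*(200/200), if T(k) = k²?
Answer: 36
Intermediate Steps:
T(-6)*(200/200) = (-6)²*(200/200) = 36*(200*(1/200)) = 36*1 = 36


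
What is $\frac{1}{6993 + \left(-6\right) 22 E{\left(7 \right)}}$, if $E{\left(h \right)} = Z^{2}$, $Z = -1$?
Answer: $\frac{1}{6861} \approx 0.00014575$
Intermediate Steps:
$E{\left(h \right)} = 1$ ($E{\left(h \right)} = \left(-1\right)^{2} = 1$)
$\frac{1}{6993 + \left(-6\right) 22 E{\left(7 \right)}} = \frac{1}{6993 + \left(-6\right) 22 \cdot 1} = \frac{1}{6993 - 132} = \frac{1}{6861}$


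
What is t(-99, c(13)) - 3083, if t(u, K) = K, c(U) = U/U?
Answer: -3082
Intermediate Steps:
c(U) = 1
t(-99, c(13)) - 3083 = 1 - 3083 = -3082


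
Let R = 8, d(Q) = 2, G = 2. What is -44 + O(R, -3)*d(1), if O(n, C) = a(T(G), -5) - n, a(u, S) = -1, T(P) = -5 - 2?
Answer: -62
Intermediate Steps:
T(P) = -7
O(n, C) = -1 - n
-44 + O(R, -3)*d(1) = -44 + (-1 - 1*8)*2 = -44 + (-1 - 8)*2 = -44 - 9*2 = -44 - 18 = -62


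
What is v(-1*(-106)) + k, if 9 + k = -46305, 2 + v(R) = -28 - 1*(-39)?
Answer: -46305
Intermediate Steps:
v(R) = 9 (v(R) = -2 + (-28 - 1*(-39)) = -2 + (-28 + 39) = -2 + 11 = 9)
k = -46314 (k = -9 - 46305 = -46314)
v(-1*(-106)) + k = 9 - 46314 = -46305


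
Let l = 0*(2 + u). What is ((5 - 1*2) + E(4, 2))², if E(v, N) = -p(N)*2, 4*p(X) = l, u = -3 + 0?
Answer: 9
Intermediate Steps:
u = -3
l = 0 (l = 0*(2 - 3) = 0*(-1) = 0)
p(X) = 0 (p(X) = (¼)*0 = 0)
E(v, N) = 0 (E(v, N) = -1*0*2 = 0*2 = 0)
((5 - 1*2) + E(4, 2))² = ((5 - 1*2) + 0)² = ((5 - 2) + 0)² = (3 + 0)² = 3² = 9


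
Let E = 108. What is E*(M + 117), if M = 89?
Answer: 22248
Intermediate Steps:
E*(M + 117) = 108*(89 + 117) = 108*206 = 22248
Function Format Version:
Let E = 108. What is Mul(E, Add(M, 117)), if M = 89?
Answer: 22248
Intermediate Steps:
Mul(E, Add(M, 117)) = Mul(108, Add(89, 117)) = Mul(108, 206) = 22248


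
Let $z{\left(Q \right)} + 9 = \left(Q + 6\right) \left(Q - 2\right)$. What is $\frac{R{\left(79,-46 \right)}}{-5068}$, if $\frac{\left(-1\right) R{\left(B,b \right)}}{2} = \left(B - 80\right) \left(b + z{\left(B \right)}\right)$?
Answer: $- \frac{3245}{1267} \approx -2.5612$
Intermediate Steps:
$z{\left(Q \right)} = -9 + \left(-2 + Q\right) \left(6 + Q\right)$ ($z{\left(Q \right)} = -9 + \left(Q + 6\right) \left(Q - 2\right) = -9 + \left(6 + Q\right) \left(-2 + Q\right) = -9 + \left(-2 + Q\right) \left(6 + Q\right)$)
$R{\left(B,b \right)} = - 2 \left(-80 + B\right) \left(-21 + b + B^{2} + 4 B\right)$ ($R{\left(B,b \right)} = - 2 \left(B - 80\right) \left(b + \left(-21 + B^{2} + 4 B\right)\right) = - 2 \left(-80 + B\right) \left(-21 + b + B^{2} + 4 B\right)$)
$\frac{R{\left(79,-46 \right)}}{-5068} = \frac{-3360 - 2 \cdot 79^{3} + 152 \cdot 79^{2} + 160 \left(-46\right) + 682 \cdot 79 - 158 \left(-46\right)}{-5068} = \left(-3360 - 986078 + 152 \cdot 6241 - 7360 + 53878 + 7268\right) \left(- \frac{1}{5068}\right) = \left(-3360 - 986078 + 948632 - 7360 + 53878 + 7268\right) \left(- \frac{1}{5068}\right) = 12980 \left(- \frac{1}{5068}\right) = - \frac{3245}{1267}$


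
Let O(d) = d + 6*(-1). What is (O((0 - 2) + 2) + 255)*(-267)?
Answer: -66483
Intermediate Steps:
O(d) = -6 + d (O(d) = d - 6 = -6 + d)
(O((0 - 2) + 2) + 255)*(-267) = ((-6 + ((0 - 2) + 2)) + 255)*(-267) = ((-6 + (-2 + 2)) + 255)*(-267) = ((-6 + 0) + 255)*(-267) = (-6 + 255)*(-267) = 249*(-267) = -66483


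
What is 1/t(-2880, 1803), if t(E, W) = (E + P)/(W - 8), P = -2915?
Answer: -359/1159 ≈ -0.30975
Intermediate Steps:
t(E, W) = (-2915 + E)/(-8 + W) (t(E, W) = (E - 2915)/(W - 8) = (-2915 + E)/(-8 + W))
1/t(-2880, 1803) = 1/((-2915 - 2880)/(-8 + 1803)) = 1/(-5795/1795) = 1/((1/1795)*(-5795)) = 1/(-1159/359) = -359/1159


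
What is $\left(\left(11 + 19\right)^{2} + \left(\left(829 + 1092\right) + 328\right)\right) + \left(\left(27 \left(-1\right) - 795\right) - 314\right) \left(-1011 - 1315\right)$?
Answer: $2645485$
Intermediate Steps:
$\left(\left(11 + 19\right)^{2} + \left(\left(829 + 1092\right) + 328\right)\right) + \left(\left(27 \left(-1\right) - 795\right) - 314\right) \left(-1011 - 1315\right) = \left(30^{2} + \left(1921 + 328\right)\right) + \left(\left(-27 - 795\right) - 314\right) \left(-2326\right) = \left(900 + 2249\right) + \left(-822 - 314\right) \left(-2326\right) = 3149 - -2642336 = 3149 + 2642336 = 2645485$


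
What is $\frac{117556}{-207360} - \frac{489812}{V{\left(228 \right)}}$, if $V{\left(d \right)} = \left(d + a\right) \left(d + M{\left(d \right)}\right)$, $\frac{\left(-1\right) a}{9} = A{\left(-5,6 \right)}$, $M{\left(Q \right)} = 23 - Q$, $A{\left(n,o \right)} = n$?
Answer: $- \frac{8525462537}{108501120} \approx -78.575$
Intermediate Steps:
$a = 45$ ($a = \left(-9\right) \left(-5\right) = 45$)
$V{\left(d \right)} = 1035 + 23 d$ ($V{\left(d \right)} = \left(d + 45\right) \left(d - \left(-23 + d\right)\right) = \left(45 + d\right) 23 = 1035 + 23 d$)
$\frac{117556}{-207360} - \frac{489812}{V{\left(228 \right)}} = \frac{117556}{-207360} - \frac{489812}{1035 + 23 \cdot 228} = 117556 \left(- \frac{1}{207360}\right) - \frac{489812}{1035 + 5244} = - \frac{29389}{51840} - \frac{489812}{6279} = - \frac{8525462537}{108501120}$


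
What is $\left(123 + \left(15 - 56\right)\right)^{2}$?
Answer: $6724$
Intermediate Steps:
$\left(123 + \left(15 - 56\right)\right)^{2} = \left(123 - 41\right)^{2} = 82^{2} = 6724$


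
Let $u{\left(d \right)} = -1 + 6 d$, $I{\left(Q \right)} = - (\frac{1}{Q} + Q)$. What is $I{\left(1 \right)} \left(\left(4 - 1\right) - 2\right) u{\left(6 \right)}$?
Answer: $-70$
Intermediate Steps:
$I{\left(Q \right)} = - Q - \frac{1}{Q}$ ($I{\left(Q \right)} = - (Q + \frac{1}{Q}) = - Q - \frac{1}{Q}$)
$I{\left(1 \right)} \left(\left(4 - 1\right) - 2\right) u{\left(6 \right)} = \left(\left(-1\right) 1 - 1^{-1}\right) \left(\left(4 - 1\right) - 2\right) \left(-1 + 6 \cdot 6\right) = \left(-1 - 1\right) \left(\left(4 - 1\right) - 2\right) \left(-1 + 36\right) = \left(-1 - 1\right) \left(3 - 2\right) 35 = \left(-2\right) 1 \cdot 35 = \left(-2\right) 35 = -70$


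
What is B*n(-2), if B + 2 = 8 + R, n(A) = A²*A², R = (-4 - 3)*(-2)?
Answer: 320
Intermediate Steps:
R = 14 (R = -7*(-2) = 14)
n(A) = A⁴
B = 20 (B = -2 + (8 + 14) = -2 + 22 = 20)
B*n(-2) = 20*(-2)⁴ = 20*16 = 320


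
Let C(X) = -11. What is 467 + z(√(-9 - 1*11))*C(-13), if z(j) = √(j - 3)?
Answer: 467 - 11*√(-3 + 2*I*√5) ≈ 454.99 - 22.523*I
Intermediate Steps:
z(j) = √(-3 + j)
467 + z(√(-9 - 1*11))*C(-13) = 467 + √(-3 + √(-9 - 1*11))*(-11) = 467 + √(-3 + √(-9 - 11))*(-11) = 467 + √(-3 + √(-20))*(-11) = 467 + √(-3 + 2*I*√5)*(-11) = 467 - 11*√(-3 + 2*I*√5)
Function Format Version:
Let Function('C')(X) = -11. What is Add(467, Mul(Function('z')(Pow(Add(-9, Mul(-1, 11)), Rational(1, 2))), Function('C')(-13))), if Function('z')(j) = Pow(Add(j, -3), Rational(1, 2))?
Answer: Add(467, Mul(-11, Pow(Add(-3, Mul(2, I, Pow(5, Rational(1, 2)))), Rational(1, 2)))) ≈ Add(454.99, Mul(-22.523, I))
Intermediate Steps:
Function('z')(j) = Pow(Add(-3, j), Rational(1, 2))
Add(467, Mul(Function('z')(Pow(Add(-9, Mul(-1, 11)), Rational(1, 2))), Function('C')(-13))) = Add(467, Mul(Pow(Add(-3, Pow(Add(-9, Mul(-1, 11)), Rational(1, 2))), Rational(1, 2)), -11)) = Add(467, Mul(Pow(Add(-3, Pow(Add(-9, -11), Rational(1, 2))), Rational(1, 2)), -11)) = Add(467, Mul(Pow(Add(-3, Pow(-20, Rational(1, 2))), Rational(1, 2)), -11)) = Add(467, Mul(Pow(Add(-3, Mul(2, I, Pow(5, Rational(1, 2)))), Rational(1, 2)), -11)) = Add(467, Mul(-11, Pow(Add(-3, Mul(2, I, Pow(5, Rational(1, 2)))), Rational(1, 2))))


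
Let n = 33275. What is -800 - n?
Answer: -34075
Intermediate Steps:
-800 - n = -800 - 1*33275 = -800 - 33275 = -34075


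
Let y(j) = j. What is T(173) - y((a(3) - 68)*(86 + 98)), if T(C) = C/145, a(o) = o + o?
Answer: 1654333/145 ≈ 11409.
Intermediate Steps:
a(o) = 2*o
T(C) = C/145 (T(C) = C*(1/145) = C/145)
T(173) - y((a(3) - 68)*(86 + 98)) = (1/145)*173 - (2*3 - 68)*(86 + 98) = 173/145 - (6 - 68)*184 = 173/145 - (-62)*184 = 173/145 - 1*(-11408) = 173/145 + 11408 = 1654333/145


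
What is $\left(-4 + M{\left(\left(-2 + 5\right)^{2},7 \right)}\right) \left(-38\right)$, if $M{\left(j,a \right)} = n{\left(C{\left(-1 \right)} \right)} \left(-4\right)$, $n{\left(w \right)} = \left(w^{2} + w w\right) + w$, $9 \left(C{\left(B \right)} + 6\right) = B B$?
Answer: $\frac{793744}{81} \approx 9799.3$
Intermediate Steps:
$C{\left(B \right)} = -6 + \frac{B^{2}}{9}$ ($C{\left(B \right)} = -6 + \frac{B B}{9} = -6 + \frac{B^{2}}{9}$)
$n{\left(w \right)} = w + 2 w^{2}$ ($n{\left(w \right)} = \left(w^{2} + w^{2}\right) + w = 2 w^{2} + w = w + 2 w^{2}$)
$M{\left(j,a \right)} = - \frac{20564}{81}$ ($M{\left(j,a \right)} = \left(-6 + \frac{\left(-1\right)^{2}}{9}\right) \left(1 + 2 \left(-6 + \frac{\left(-1\right)^{2}}{9}\right)\right) \left(-4\right) = \left(-6 + \frac{1}{9} \cdot 1\right) \left(1 + 2 \left(-6 + \frac{1}{9} \cdot 1\right)\right) \left(-4\right) = \left(-6 + \frac{1}{9}\right) \left(1 + 2 \left(-6 + \frac{1}{9}\right)\right) \left(-4\right) = - \frac{53 \left(1 + 2 \left(- \frac{53}{9}\right)\right)}{9} \left(-4\right) = - \frac{53 \left(1 - \frac{106}{9}\right)}{9} \left(-4\right) = \left(- \frac{53}{9}\right) \left(- \frac{97}{9}\right) \left(-4\right) = \frac{5141}{81} \left(-4\right) = - \frac{20564}{81}$)
$\left(-4 + M{\left(\left(-2 + 5\right)^{2},7 \right)}\right) \left(-38\right) = \left(-4 - \frac{20564}{81}\right) \left(-38\right) = \left(- \frac{20888}{81}\right) \left(-38\right) = \frac{793744}{81}$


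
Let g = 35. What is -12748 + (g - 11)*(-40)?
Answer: -13708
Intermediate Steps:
-12748 + (g - 11)*(-40) = -12748 + (35 - 11)*(-40) = -12748 + 24*(-40) = -12748 - 960 = -13708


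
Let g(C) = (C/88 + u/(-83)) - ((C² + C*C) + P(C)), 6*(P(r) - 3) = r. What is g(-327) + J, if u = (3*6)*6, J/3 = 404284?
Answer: 7296991687/7304 ≈ 9.9904e+5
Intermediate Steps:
J = 1212852 (J = 3*404284 = 1212852)
P(r) = 3 + r/6
u = 108 (u = 18*6 = 108)
g(C) = -357/83 - 2*C² - 41*C/264 (g(C) = (C/88 + 108/(-83)) - ((C² + C*C) + (3 + C/6)) = (C*(1/88) + 108*(-1/83)) - ((C² + C²) + (3 + C/6)) = (C/88 - 108/83) - (2*C² + (3 + C/6)) = (-108/83 + C/88) - (3 + 2*C² + C/6) = (-108/83 + C/88) + (-3 - 2*C² - C/6) = -357/83 - 2*C² - 41*C/264)
g(-327) + J = (-357/83 - 2*(-327)² - 41/264*(-327)) + 1212852 = (-357/83 - 2*106929 + 4469/88) + 1212852 = (-357/83 - 213858 + 4469/88) + 1212852 = -1561679321/7304 + 1212852 = 7296991687/7304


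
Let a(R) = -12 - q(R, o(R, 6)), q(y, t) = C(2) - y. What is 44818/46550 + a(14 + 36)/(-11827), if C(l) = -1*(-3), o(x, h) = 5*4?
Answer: 264216618/275273425 ≈ 0.95983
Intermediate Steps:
o(x, h) = 20
C(l) = 3
q(y, t) = 3 - y
a(R) = -15 + R (a(R) = -12 - (3 - R) = -12 + (-3 + R) = -15 + R)
44818/46550 + a(14 + 36)/(-11827) = 44818/46550 + (-15 + (14 + 36))/(-11827) = 44818*(1/46550) + (-15 + 50)*(-1/11827) = 22409/23275 + 35*(-1/11827) = 22409/23275 - 35/11827 = 264216618/275273425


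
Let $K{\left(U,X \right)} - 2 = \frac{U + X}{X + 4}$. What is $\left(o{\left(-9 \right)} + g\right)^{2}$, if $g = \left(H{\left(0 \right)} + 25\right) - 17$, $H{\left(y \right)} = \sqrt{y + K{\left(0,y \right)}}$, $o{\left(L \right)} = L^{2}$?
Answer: $\left(89 + \sqrt{2}\right)^{2} \approx 8174.7$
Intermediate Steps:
$K{\left(U,X \right)} = 2 + \frac{U + X}{4 + X}$ ($K{\left(U,X \right)} = 2 + \frac{U + X}{X + 4} = 2 + \frac{U + X}{4 + X}$)
$H{\left(y \right)} = \sqrt{y + \frac{8 + 3 y}{4 + y}}$ ($H{\left(y \right)} = \sqrt{y + \frac{8 + 0 + 3 y}{4 + y}} = \sqrt{y + \frac{8 + 3 y}{4 + y}}$)
$g = 8 + \sqrt{2}$ ($g = \left(\sqrt{\frac{8 + 0^{2} + 7 \cdot 0}{4 + 0}} + 25\right) - 17 = \left(\sqrt{\frac{8 + 0 + 0}{4}} + 25\right) - 17 = \left(\sqrt{\frac{1}{4} \cdot 8} + 25\right) - 17 = \left(\sqrt{2} + 25\right) - 17 = \left(25 + \sqrt{2}\right) - 17 = 8 + \sqrt{2} \approx 9.4142$)
$\left(o{\left(-9 \right)} + g\right)^{2} = \left(\left(-9\right)^{2} + \left(8 + \sqrt{2}\right)\right)^{2} = \left(81 + \left(8 + \sqrt{2}\right)\right)^{2} = \left(89 + \sqrt{2}\right)^{2}$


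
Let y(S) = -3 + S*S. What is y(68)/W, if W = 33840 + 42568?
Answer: 4621/76408 ≈ 0.060478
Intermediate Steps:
y(S) = -3 + S²
W = 76408
y(68)/W = (-3 + 68²)/76408 = (-3 + 4624)*(1/76408) = 4621*(1/76408) = 4621/76408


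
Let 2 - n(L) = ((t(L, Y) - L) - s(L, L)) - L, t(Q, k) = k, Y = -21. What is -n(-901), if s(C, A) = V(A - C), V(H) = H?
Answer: 1779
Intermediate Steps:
s(C, A) = A - C
n(L) = 23 + 2*L (n(L) = 2 - (((-21 - L) - (L - L)) - L) = 2 - (((-21 - L) - 1*0) - L) = 2 - (((-21 - L) + 0) - L) = 2 - ((-21 - L) - L) = 2 - (-21 - 2*L) = 2 + (21 + 2*L) = 23 + 2*L)
-n(-901) = -(23 + 2*(-901)) = -(23 - 1802) = -1*(-1779) = 1779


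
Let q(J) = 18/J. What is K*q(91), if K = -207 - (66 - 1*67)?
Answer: -3708/91 ≈ -40.747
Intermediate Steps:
K = -206 (K = -207 - (66 - 67) = -207 - 1*(-1) = -207 + 1 = -206)
K*q(91) = -3708/91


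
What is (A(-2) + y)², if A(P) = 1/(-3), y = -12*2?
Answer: 5329/9 ≈ 592.11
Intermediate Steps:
y = -24 (y = -4*6 = -24)
A(P) = -⅓
(A(-2) + y)² = (-⅓ - 24)² = (-73/3)² = 5329/9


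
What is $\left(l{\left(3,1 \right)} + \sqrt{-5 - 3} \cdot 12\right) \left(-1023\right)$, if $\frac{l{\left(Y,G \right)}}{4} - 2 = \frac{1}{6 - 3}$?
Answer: $-9548 - 24552 i \sqrt{2} \approx -9548.0 - 34722.0 i$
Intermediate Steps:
$l{\left(Y,G \right)} = \frac{28}{3}$ ($l{\left(Y,G \right)} = 8 + \frac{4}{6 - 3} = 8 + \frac{4}{3} = \frac{28}{3}$)
$\left(l{\left(3,1 \right)} + \sqrt{-5 - 3} \cdot 12\right) \left(-1023\right) = \left(\frac{28}{3} + \sqrt{-5 - 3} \cdot 12\right) \left(-1023\right) = \left(\frac{28}{3} + \sqrt{-8} \cdot 12\right) \left(-1023\right) = \left(\frac{28}{3} + 2 i \sqrt{2} \cdot 12\right) \left(-1023\right) = \left(\frac{28}{3} + 24 i \sqrt{2}\right) \left(-1023\right) = -9548 - 24552 i \sqrt{2}$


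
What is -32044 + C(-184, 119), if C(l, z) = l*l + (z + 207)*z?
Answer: 40606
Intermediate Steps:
C(l, z) = l² + z*(207 + z) (C(l, z) = l² + (207 + z)*z = l² + z*(207 + z))
-32044 + C(-184, 119) = -32044 + ((-184)² + 119² + 207*119) = -32044 + (33856 + 14161 + 24633) = -32044 + 72650 = 40606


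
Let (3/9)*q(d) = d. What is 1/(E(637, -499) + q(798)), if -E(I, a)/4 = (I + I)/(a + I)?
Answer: 69/162638 ≈ 0.00042426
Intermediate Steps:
E(I, a) = -8*I/(I + a) (E(I, a) = -4*(I + I)/(a + I) = -4*2*I/(I + a) = -8*I/(I + a))
q(d) = 3*d
1/(E(637, -499) + q(798)) = 1/(-8*637/(637 - 499) + 3*798) = 1/(-8*637/138 + 2394) = 1/(-8*637*1/138 + 2394) = 1/(-2548/69 + 2394) = 1/(162638/69) = 69/162638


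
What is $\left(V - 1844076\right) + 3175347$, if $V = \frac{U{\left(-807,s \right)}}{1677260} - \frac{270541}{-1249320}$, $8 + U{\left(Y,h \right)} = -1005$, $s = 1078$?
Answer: $\frac{961928133020953}{722563608} \approx 1.3313 \cdot 10^{6}$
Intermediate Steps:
$U{\left(Y,h \right)} = -1013$ ($U{\left(Y,h \right)} = -8 - 1005 = -1013$)
$V = \frac{156035185}{722563608}$ ($V = - \frac{1013}{1677260} - \frac{270541}{-1249320} = \left(-1013\right) \frac{1}{1677260} - - \frac{9329}{43080} = - \frac{1013}{1677260} + \frac{9329}{43080} = \frac{156035185}{722563608} \approx 0.21595$)
$\left(V - 1844076\right) + 3175347 = \left(\frac{156035185}{722563608} - 1844076\right) + 3175347 = - \frac{1332462051951023}{722563608} + 3175347 = \frac{961928133020953}{722563608}$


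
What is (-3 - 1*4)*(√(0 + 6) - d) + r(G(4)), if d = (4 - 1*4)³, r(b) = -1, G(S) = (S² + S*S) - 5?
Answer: -1 - 7*√6 ≈ -18.146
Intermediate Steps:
G(S) = -5 + 2*S² (G(S) = (S² + S²) - 5 = 2*S² - 5 = -5 + 2*S²)
d = 0 (d = (4 - 4)³ = 0³ = 0)
(-3 - 1*4)*(√(0 + 6) - d) + r(G(4)) = (-3 - 1*4)*(√(0 + 6) - 1*0) - 1 = (-3 - 4)*(√6 + 0) - 1 = -7*√6 - 1 = -1 - 7*√6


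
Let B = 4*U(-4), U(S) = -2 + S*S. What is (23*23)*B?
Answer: 29624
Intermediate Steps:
U(S) = -2 + S**2
B = 56 (B = 4*(-2 + (-4)**2) = 4*(-2 + 16) = 4*14 = 56)
(23*23)*B = (23*23)*56 = 529*56 = 29624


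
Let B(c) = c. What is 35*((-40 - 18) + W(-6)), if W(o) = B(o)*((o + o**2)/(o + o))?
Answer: -1505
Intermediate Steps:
W(o) = o/2 + o**2/2 (W(o) = o*((o + o**2)/(o + o)) = o*((o + o**2)/((2*o))) = o*((o + o**2)*(1/(2*o))) = o*((o + o**2)/(2*o)) = o/2 + o**2/2)
35*((-40 - 18) + W(-6)) = 35*((-40 - 18) + (1/2)*(-6)*(1 - 6)) = 35*(-58 + (1/2)*(-6)*(-5)) = 35*(-58 + 15) = 35*(-43) = -1505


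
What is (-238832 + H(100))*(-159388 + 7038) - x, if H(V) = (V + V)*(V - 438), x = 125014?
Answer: 46684790186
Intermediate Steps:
H(V) = 2*V*(-438 + V) (H(V) = (2*V)*(-438 + V) = 2*V*(-438 + V))
(-238832 + H(100))*(-159388 + 7038) - x = (-238832 + 2*100*(-438 + 100))*(-159388 + 7038) - 1*125014 = (-238832 + 2*100*(-338))*(-152350) - 125014 = (-238832 - 67600)*(-152350) - 125014 = -306432*(-152350) - 125014 = 46684915200 - 125014 = 46684790186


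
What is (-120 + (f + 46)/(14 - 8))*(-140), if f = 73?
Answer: 42070/3 ≈ 14023.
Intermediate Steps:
(-120 + (f + 46)/(14 - 8))*(-140) = (-120 + (73 + 46)/(14 - 8))*(-140) = (-120 + 119/6)*(-140) = -601/6*(-140) = 42070/3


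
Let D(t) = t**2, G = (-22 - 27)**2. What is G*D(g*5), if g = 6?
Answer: 2160900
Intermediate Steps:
G = 2401 (G = (-49)**2 = 2401)
G*D(g*5) = 2401*(6*5)**2 = 2401*30**2 = 2401*900 = 2160900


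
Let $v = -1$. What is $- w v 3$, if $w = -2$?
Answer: $-6$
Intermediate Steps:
$- w v 3 = - \left(-2\right) \left(-1\right) 3 = - 2 \cdot 3 = \left(-1\right) 6 = -6$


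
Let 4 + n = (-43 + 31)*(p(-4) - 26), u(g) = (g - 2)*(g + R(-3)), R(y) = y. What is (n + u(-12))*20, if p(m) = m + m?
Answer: 12280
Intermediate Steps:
p(m) = 2*m
u(g) = (-3 + g)*(-2 + g) (u(g) = (g - 2)*(g - 3) = (-2 + g)*(-3 + g) = (-3 + g)*(-2 + g))
n = 404 (n = -4 + (-43 + 31)*(2*(-4) - 26) = -4 - 12*(-8 - 26) = -4 - 12*(-34) = -4 + 408 = 404)
(n + u(-12))*20 = (404 + (6 + (-12)**2 - 5*(-12)))*20 = (404 + (6 + 144 + 60))*20 = (404 + 210)*20 = 614*20 = 12280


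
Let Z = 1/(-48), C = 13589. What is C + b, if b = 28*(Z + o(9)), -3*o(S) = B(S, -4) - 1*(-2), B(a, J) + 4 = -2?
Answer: 54503/4 ≈ 13626.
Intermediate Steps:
B(a, J) = -6 (B(a, J) = -4 - 2 = -6)
o(S) = 4/3 (o(S) = -(-6 - 1*(-2))/3 = -(-6 + 2)/3 = -⅓*(-4) = 4/3)
Z = -1/48 ≈ -0.020833
b = 147/4 (b = 28*(-1/48 + 4/3) = 28*(21/16) = 147/4 ≈ 36.750)
C + b = 13589 + 147/4 = 54503/4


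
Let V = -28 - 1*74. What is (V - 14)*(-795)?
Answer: 92220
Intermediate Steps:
V = -102 (V = -28 - 74 = -102)
(V - 14)*(-795) = (-102 - 14)*(-795) = -116*(-795) = 92220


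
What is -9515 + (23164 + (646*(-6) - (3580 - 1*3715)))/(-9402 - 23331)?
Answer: -311473918/32733 ≈ -9515.6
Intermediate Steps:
-9515 + (23164 + (646*(-6) - (3580 - 1*3715)))/(-9402 - 23331) = -9515 + (23164 + (-3876 - (3580 - 3715)))/(-32733) = -9515 + (23164 + (-3876 - 1*(-135)))*(-1/32733) = -9515 + (23164 + (-3876 + 135))*(-1/32733) = -9515 + (23164 - 3741)*(-1/32733) = -9515 + 19423*(-1/32733) = -9515 - 19423/32733 = -311473918/32733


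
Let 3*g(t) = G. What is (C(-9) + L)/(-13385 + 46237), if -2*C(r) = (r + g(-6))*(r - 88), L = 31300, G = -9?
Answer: 15359/16426 ≈ 0.93504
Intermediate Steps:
g(t) = -3 (g(t) = (⅓)*(-9) = -3)
C(r) = -(-88 + r)*(-3 + r)/2 (C(r) = -(r - 3)*(r - 88)/2 = -(-3 + r)*(-88 + r)/2 = -(-88 + r)*(-3 + r)/2)
(C(-9) + L)/(-13385 + 46237) = ((-132 - ½*(-9)² + (91/2)*(-9)) + 31300)/(-13385 + 46237) = ((-132 - ½*81 - 819/2) + 31300)/32852 = ((-132 - 81/2 - 819/2) + 31300)*(1/32852) = (-582 + 31300)*(1/32852) = 30718*(1/32852) = 15359/16426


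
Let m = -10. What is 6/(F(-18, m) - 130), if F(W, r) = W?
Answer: -3/74 ≈ -0.040541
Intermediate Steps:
6/(F(-18, m) - 130) = 6/(-18 - 130) = 6/(-148) = -1/148*6 = -3/74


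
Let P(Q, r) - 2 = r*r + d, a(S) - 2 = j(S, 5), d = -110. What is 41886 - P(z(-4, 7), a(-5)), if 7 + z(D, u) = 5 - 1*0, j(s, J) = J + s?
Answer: 41990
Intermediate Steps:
z(D, u) = -2 (z(D, u) = -7 + (5 - 1*0) = -7 + (5 + 0) = -7 + 5 = -2)
a(S) = 7 + S (a(S) = 2 + (5 + S) = 7 + S)
P(Q, r) = -108 + r² (P(Q, r) = 2 + (r*r - 110) = 2 + (r² - 110) = 2 + (-110 + r²) = -108 + r²)
41886 - P(z(-4, 7), a(-5)) = 41886 - (-108 + (7 - 5)²) = 41886 - (-108 + 2²) = 41886 - (-108 + 4) = 41886 - 1*(-104) = 41886 + 104 = 41990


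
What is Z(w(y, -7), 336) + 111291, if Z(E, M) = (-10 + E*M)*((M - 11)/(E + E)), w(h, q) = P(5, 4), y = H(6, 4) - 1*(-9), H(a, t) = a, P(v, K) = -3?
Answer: 499298/3 ≈ 1.6643e+5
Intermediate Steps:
y = 15 (y = 6 - 1*(-9) = 6 + 9 = 15)
w(h, q) = -3
Z(E, M) = (-11 + M)*(-10 + E*M)/(2*E) (Z(E, M) = (-10 + E*M)*((-11 + M)/((2*E))) = (-10 + E*M)*((-11 + M)*(1/(2*E))) = (-10 + E*M)*((-11 + M)/(2*E)) = (-11 + M)*(-10 + E*M)/(2*E))
Z(w(y, -7), 336) + 111291 = (½)*(110 - 10*336 - 3*336*(-11 + 336))/(-3) + 111291 = (½)*(-⅓)*(110 - 3360 - 3*336*325) + 111291 = (½)*(-⅓)*(110 - 3360 - 327600) + 111291 = (½)*(-⅓)*(-330850) + 111291 = 165425/3 + 111291 = 499298/3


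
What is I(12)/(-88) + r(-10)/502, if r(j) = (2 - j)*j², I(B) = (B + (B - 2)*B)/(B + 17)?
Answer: 34047/14558 ≈ 2.3387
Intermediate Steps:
I(B) = (B + B*(-2 + B))/(17 + B) (I(B) = (B + (-2 + B)*B)/(17 + B) = (B + B*(-2 + B))/(17 + B))
r(j) = j²*(2 - j)
I(12)/(-88) + r(-10)/502 = (12*(-1 + 12)/(17 + 12))/(-88) + ((-10)²*(2 - 1*(-10)))/502 = (12*11/29)*(-1/88) + (100*(2 + 10))*(1/502) = (12*(1/29)*11)*(-1/88) + (100*12)*(1/502) = (132/29)*(-1/88) + 1200*(1/502) = -3/58 + 600/251 = 34047/14558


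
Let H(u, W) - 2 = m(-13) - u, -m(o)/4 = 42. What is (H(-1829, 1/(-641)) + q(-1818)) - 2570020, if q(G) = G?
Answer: -2570175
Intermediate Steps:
m(o) = -168 (m(o) = -4*42 = -168)
H(u, W) = -166 - u (H(u, W) = 2 + (-168 - u) = -166 - u)
(H(-1829, 1/(-641)) + q(-1818)) - 2570020 = ((-166 - 1*(-1829)) - 1818) - 2570020 = ((-166 + 1829) - 1818) - 2570020 = (1663 - 1818) - 2570020 = -155 - 2570020 = -2570175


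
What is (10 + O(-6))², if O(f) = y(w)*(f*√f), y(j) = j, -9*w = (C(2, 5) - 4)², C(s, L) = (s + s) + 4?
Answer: -1748/3 + 640*I*√6/3 ≈ -582.67 + 522.56*I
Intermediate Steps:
C(s, L) = 4 + 2*s (C(s, L) = 2*s + 4 = 4 + 2*s)
w = -16/9 (w = -((4 + 2*2) - 4)²/9 = -((4 + 4) - 4)²/9 = -(8 - 4)²/9 = -⅑*4² = -⅑*16 = -16/9 ≈ -1.7778)
O(f) = -16*f^(3/2)/9 (O(f) = -16*f*√f/9 = -16*f^(3/2)/9)
(10 + O(-6))² = (10 - (-32)*I*√6/3)² = (10 + 32*I*√6/3)²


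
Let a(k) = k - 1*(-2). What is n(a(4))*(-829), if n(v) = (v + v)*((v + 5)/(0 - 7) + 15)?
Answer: -935112/7 ≈ -1.3359e+5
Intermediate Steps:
a(k) = 2 + k (a(k) = k + 2 = 2 + k)
n(v) = 2*v*(100/7 - v/7) (n(v) = (2*v)*((5 + v)/(-7) + 15) = (2*v)*((5 + v)*(-1/7) + 15) = (2*v)*((-5/7 - v/7) + 15) = (2*v)*(100/7 - v/7) = 2*v*(100/7 - v/7))
n(a(4))*(-829) = (2*(2 + 4)*(100 - (2 + 4))/7)*(-829) = ((2/7)*6*(100 - 1*6))*(-829) = ((2/7)*6*(100 - 6))*(-829) = ((2/7)*6*94)*(-829) = (1128/7)*(-829) = -935112/7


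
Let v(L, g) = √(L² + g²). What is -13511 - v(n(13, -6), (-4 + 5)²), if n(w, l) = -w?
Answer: -13511 - √170 ≈ -13524.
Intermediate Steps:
-13511 - v(n(13, -6), (-4 + 5)²) = -13511 - √((-1*13)² + ((-4 + 5)²)²) = -13511 - √((-13)² + (1²)²) = -13511 - √(169 + 1²) = -13511 - √(169 + 1) = -13511 - √170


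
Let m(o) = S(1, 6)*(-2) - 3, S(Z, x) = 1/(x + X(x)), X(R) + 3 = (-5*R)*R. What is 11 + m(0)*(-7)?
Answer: 5650/177 ≈ 31.921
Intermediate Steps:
X(R) = -3 - 5*R**2 (X(R) = -3 + (-5*R)*R = -3 - 5*R**2)
S(Z, x) = 1/(-3 + x - 5*x**2) (S(Z, x) = 1/(x + (-3 - 5*x**2)) = 1/(-3 + x - 5*x**2))
m(o) = -529/177 (m(o) = -1/(3 - 1*6 + 5*6**2)*(-2) - 3 = -1/(3 - 6 + 5*36)*(-2) - 3 = -1/(3 - 6 + 180)*(-2) - 3 = -1/177*(-2) - 3 = 2/177 - 3 = -529/177)
11 + m(0)*(-7) = 11 - 529/177*(-7) = 11 + 3703/177 = 5650/177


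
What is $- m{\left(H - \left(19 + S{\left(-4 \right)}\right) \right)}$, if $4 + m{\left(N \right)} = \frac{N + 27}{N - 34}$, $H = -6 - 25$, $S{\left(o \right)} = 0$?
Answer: $\frac{313}{84} \approx 3.7262$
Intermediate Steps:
$H = -31$
$m{\left(N \right)} = -4 + \frac{27 + N}{-34 + N}$ ($m{\left(N \right)} = -4 + \frac{N + 27}{N - 34} = -4 + \frac{27 + N}{-34 + N}$)
$- m{\left(H - \left(19 + S{\left(-4 \right)}\right) \right)} = - \frac{163 - 3 \left(-31 - 19\right)}{-34 - 50} = - \frac{163 - -150}{-34 - 50} = - \frac{163 + 150}{-84} = - \frac{\left(-1\right) 313}{84} = \left(-1\right) \left(- \frac{313}{84}\right) = \frac{313}{84}$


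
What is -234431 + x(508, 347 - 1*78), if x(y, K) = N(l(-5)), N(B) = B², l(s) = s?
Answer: -234406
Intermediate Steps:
x(y, K) = 25 (x(y, K) = (-5)² = 25)
-234431 + x(508, 347 - 1*78) = -234431 + 25 = -234406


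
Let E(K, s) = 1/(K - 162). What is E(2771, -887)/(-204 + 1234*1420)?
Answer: 1/4571166284 ≈ 2.1876e-10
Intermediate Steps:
E(K, s) = 1/(-162 + K)
E(2771, -887)/(-204 + 1234*1420) = 1/((-162 + 2771)*(-204 + 1234*1420)) = 1/(2609*(-204 + 1752280)) = (1/2609)/1752076 = (1/2609)*(1/1752076) = 1/4571166284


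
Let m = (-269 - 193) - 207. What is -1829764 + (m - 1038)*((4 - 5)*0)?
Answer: -1829764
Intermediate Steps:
m = -669 (m = -462 - 207 = -669)
-1829764 + (m - 1038)*((4 - 5)*0) = -1829764 + (-669 - 1038)*((4 - 5)*0) = -1829764 - (-1707)*0 = -1829764 - 1707*0 = -1829764 + 0 = -1829764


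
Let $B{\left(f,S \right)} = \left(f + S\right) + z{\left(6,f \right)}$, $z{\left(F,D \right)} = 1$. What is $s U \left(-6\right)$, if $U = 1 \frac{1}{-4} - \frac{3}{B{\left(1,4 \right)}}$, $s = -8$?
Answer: $-36$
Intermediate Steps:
$B{\left(f,S \right)} = 1 + S + f$ ($B{\left(f,S \right)} = \left(f + S\right) + 1 = \left(S + f\right) + 1 = 1 + S + f$)
$U = - \frac{3}{4}$ ($U = 1 \frac{1}{-4} - \frac{3}{1 + 4 + 1} = 1 \left(- \frac{1}{4}\right) - \frac{3}{6} = - \frac{1}{4} - \frac{1}{2} = - \frac{3}{4} \approx -0.75$)
$s U \left(-6\right) = \left(-8\right) \left(- \frac{3}{4}\right) \left(-6\right) = 6 \left(-6\right) = -36$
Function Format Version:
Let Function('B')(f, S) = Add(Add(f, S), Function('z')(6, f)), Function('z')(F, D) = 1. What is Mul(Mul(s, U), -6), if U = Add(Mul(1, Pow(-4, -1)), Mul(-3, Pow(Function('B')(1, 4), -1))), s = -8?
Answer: -36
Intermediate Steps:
Function('B')(f, S) = Add(1, S, f) (Function('B')(f, S) = Add(Add(f, S), 1) = Add(Add(S, f), 1) = Add(1, S, f))
U = Rational(-3, 4) (U = Add(Mul(1, Pow(-4, -1)), Mul(-3, Pow(Add(1, 4, 1), -1))) = Add(Mul(1, Rational(-1, 4)), Mul(-3, Pow(6, -1))) = Add(Rational(-1, 4), Mul(-3, Rational(1, 6))) = Add(Rational(-1, 4), Rational(-1, 2)) = Rational(-3, 4) ≈ -0.75000)
Mul(Mul(s, U), -6) = Mul(Mul(-8, Rational(-3, 4)), -6) = Mul(6, -6) = -36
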